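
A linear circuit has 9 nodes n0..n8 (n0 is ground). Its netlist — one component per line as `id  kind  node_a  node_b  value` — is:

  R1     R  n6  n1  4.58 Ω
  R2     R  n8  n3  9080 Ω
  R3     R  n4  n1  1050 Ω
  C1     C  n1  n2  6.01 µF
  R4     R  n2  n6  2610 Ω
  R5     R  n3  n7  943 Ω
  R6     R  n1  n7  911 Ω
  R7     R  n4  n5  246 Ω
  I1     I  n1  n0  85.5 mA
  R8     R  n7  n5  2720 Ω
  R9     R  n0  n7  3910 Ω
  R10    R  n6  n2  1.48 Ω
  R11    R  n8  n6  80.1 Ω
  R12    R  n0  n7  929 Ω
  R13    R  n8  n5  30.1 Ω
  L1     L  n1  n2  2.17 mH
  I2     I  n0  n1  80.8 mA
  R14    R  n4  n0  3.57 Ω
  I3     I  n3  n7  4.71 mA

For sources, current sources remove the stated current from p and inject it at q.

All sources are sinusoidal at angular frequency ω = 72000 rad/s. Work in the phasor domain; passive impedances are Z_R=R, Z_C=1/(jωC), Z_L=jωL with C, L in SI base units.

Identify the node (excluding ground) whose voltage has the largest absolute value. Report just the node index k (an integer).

Element admittances at ω=72000 rad/s:
  Y(R1) = 0.2183+0.000j S between n6,n1
  Y(R2) = 0.0001101+0.000j S between n8,n3
  Y(R3) = 0.0009524+0.000j S between n4,n1
  Y(C1) = 0.000+0.4327j S between n1,n2
  Y(R4) = 0.0003831+0.000j S between n2,n6
  Y(R5) = 0.001060+0.000j S between n3,n7
  Y(R6) = 0.001098+0.000j S between n1,n7
  Y(R7) = 0.004065+0.000j S between n4,n5
  I1: injects 0.0855 A into n0 (from n1)
  Y(R8) = 0.0003676+0.000j S between n7,n5
  Y(R9) = 0.0002558+0.000j S between n0,n7
  Y(R10) = 0.6757+0.000j S between n6,n2
  Y(R11) = 0.01248+0.000j S between n8,n6
  Y(R12) = 0.001076+0.000j S between n0,n7
  Y(R13) = 0.03322+0.000j S between n8,n5
  Y(L1) = 0.000-0.006400j S between n1,n2
  I2: injects 0.0808 A into n1 (from n0)
  Y(R14) = 0.2801+0.000j S between n4,n0
  I3: injects 0.00471 A into n7 (from n3)
Assemble and solve the 8×8 MNA system:
  V(n1)=-1.115+0.002185j  V(n2)=-1.113-0.002233j  V(n3)=-4.468+0.0005571j  V(n4)=-0.01488-3.346e-06j  V(n5)=-0.7826-0.0007465j  V(n6)=-1.110-0.001151j  V(n7)=-0.3991+0.0007036j  V(n8)=-0.8808-0.0008535j

3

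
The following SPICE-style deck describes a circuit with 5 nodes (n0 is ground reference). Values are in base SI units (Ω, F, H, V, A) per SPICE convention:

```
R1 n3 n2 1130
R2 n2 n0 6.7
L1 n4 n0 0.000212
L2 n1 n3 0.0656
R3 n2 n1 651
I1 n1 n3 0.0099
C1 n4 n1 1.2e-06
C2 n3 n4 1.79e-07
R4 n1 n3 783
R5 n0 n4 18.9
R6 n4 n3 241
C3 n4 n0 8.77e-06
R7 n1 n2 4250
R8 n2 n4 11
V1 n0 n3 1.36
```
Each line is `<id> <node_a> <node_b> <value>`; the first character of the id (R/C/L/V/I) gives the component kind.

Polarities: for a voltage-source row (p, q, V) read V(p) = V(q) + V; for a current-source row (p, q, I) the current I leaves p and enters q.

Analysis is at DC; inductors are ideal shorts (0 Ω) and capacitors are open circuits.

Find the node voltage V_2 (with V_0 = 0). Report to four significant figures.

Element admittances at DC:
  Y(R1) = 0.0008850 S between n3,n2
  Y(R2) = 0.1493 S between n2,n0
  L1: short n4↔n0 (DC inductor)
  L2: short n1↔n3 (DC inductor)
  Y(R3) = 0.001536 S between n2,n1
  I1: injects 0.0099 A into n3 (from n1)
  Y(C1) = 0.000 S between n4,n1
  Y(C2) = 0.000 S between n3,n4
  Y(R4) = 0.001277 S between n1,n3
  Y(R5) = 0.05291 S between n0,n4
  Y(R6) = 0.004149 S between n4,n3
  Y(C3) = 0.000 S between n4,n0
  Y(R7) = 0.0002353 S between n1,n2
  Y(R8) = 0.09091 S between n2,n4
  V1: constraint V(n0)−V(n3) = 1.36
Assemble and solve the 7×7 MNA system:
  V(n1)=-1.360  V(n2)=-0.01488  V(n3)=-1.360  V(n4)=0.000
  i(L1)=-0.006996  i(L2)=-0.007517  i(V1)=-0.009216

-0.01488 V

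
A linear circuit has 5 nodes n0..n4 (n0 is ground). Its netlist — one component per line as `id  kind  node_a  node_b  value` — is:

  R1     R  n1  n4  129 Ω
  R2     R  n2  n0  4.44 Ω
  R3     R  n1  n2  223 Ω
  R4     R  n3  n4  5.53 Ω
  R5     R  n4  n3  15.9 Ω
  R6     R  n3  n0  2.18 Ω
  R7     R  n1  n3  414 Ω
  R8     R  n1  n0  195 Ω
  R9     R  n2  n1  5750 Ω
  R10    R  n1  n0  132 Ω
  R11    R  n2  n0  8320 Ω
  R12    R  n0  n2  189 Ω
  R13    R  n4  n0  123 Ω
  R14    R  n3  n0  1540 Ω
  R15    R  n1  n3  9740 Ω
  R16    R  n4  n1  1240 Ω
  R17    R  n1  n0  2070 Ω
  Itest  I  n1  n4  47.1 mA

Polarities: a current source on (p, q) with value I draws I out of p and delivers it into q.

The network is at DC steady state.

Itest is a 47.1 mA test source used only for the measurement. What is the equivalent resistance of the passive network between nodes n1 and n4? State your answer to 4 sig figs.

Apply KCL at each of the 4 non-ground nodes and solve the resulting linear system.
Node n1: branches {R1, R3, R7, R8, R9, R10, R15, R16, R17, Itest} → V_1 = -1.574
Node n2: branches {R2, R3, R9, R11, R12} → V_2 = -0.03117
Node n3: branches {R4, R5, R6, R7, R14, R15} → V_3 = 0.05761
Node n4: branches {R1, R4, R5, R13, R16, Itest} → V_4 = 0.1830

R_eq = 37.31 Ω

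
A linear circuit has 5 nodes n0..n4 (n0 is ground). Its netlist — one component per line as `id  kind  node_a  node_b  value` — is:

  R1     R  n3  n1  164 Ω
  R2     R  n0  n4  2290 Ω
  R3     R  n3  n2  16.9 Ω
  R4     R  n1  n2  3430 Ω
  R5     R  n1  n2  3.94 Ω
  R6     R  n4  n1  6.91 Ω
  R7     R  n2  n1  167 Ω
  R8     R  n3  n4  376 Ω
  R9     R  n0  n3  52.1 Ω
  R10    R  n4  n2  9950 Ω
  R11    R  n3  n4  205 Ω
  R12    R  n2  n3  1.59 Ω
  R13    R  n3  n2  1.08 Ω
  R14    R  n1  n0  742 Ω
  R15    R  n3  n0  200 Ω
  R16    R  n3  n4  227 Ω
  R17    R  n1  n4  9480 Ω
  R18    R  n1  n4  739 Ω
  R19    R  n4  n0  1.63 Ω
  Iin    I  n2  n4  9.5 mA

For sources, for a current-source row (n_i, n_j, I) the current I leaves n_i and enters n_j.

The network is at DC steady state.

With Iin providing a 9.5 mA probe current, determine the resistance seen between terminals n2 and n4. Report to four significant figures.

Apply KCL at each of the 4 non-ground nodes and solve the resulting linear system.
Node n1: branches {R1, R4, R5, R6, R7, R14, R17, R18} → V_1 = -0.04443
Node n2: branches {R3, R4, R5, R7, R10, R12, R13, Iin} → V_2 = -0.07064
Node n3: branches {R1, R3, R8, R9, R11, R12, R13, R15, R16} → V_3 = -0.06898
Node n4: branches {R2, R6, R8, R10, R11, R16, R17, R18, R19, Iin} → V_4 = 0.002816

R_eq = 7.732 Ω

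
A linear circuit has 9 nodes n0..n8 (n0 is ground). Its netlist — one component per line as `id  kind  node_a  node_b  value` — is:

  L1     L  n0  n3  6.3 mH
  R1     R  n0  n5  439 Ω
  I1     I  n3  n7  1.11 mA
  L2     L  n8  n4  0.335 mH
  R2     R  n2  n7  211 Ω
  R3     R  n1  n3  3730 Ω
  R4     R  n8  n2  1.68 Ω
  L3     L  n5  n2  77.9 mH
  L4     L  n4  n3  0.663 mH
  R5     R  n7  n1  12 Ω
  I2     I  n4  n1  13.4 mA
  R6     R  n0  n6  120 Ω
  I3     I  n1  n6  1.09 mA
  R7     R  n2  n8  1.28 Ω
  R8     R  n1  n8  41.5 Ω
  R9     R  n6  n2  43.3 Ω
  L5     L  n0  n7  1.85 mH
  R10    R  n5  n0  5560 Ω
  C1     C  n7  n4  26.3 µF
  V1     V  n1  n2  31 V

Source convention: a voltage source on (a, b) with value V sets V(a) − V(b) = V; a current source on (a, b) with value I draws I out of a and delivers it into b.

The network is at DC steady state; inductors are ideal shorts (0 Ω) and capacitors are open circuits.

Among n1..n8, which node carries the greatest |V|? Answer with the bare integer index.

Element admittances at DC:
  L1: short n0↔n3 (DC inductor)
  Y(R1) = 0.002278 S between n0,n5
  I1: injects 0.00111 A into n7 (from n3)
  L2: short n8↔n4 (DC inductor)
  Y(R2) = 0.004739 S between n2,n7
  Y(R3) = 0.0002681 S between n1,n3
  Y(R4) = 0.5952 S between n8,n2
  L3: short n5↔n2 (DC inductor)
  L4: short n4↔n3 (DC inductor)
  Y(R5) = 0.08333 S between n7,n1
  I2: injects 0.0134 A into n1 (from n4)
  Y(R6) = 0.008333 S between n0,n6
  I3: injects 0.00109 A into n6 (from n1)
  Y(R7) = 0.7812 S between n2,n8
  Y(R8) = 0.02410 S between n1,n8
  Y(R9) = 0.02309 S between n6,n2
  L5: short n0↔n7 (DC inductor)
  Y(R10) = 0.0001799 S between n5,n0
  Y(C1) = 0.000 S between n7,n4
  V1: constraint V(n1)−V(n2) = 31
Assemble and solve the 14×14 MNA system:
  V(n1)=28.78  V(n2)=-2.221  V(n3)=0.000  V(n4)=0.000  V(n5)=-2.221  V(n6)=-1.597  V(n7)=0.000  V(n8)=0.000
  i(L1)=2.370  i(L2)=-2.363  i(L3)=0.005458  i(L4)=-2.377  i(L5)=-2.389  i(V1)=-3.087

1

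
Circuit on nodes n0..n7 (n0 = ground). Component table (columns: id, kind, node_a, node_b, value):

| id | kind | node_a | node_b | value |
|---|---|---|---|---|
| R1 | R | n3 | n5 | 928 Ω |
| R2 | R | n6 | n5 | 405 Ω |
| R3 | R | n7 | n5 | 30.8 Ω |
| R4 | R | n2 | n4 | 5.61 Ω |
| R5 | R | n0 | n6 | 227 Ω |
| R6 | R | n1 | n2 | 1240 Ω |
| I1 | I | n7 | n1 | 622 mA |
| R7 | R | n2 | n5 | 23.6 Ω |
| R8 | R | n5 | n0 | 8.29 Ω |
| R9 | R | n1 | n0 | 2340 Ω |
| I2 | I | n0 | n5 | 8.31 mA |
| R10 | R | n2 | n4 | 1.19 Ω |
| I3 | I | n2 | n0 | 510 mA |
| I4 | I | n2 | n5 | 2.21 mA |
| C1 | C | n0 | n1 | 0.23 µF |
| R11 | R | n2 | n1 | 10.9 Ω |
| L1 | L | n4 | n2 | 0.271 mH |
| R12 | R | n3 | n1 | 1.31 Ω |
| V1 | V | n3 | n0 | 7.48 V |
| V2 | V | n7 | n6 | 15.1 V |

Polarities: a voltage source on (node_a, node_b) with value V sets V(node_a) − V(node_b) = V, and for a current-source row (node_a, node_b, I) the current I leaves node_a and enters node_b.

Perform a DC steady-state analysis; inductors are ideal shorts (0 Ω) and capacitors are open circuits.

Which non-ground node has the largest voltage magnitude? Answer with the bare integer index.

Element admittances at DC:
  Y(R1) = 0.001078 S between n3,n5
  Y(R2) = 0.002469 S between n6,n5
  Y(R3) = 0.03247 S between n7,n5
  Y(R4) = 0.1783 S between n2,n4
  Y(R5) = 0.004405 S between n0,n6
  Y(R6) = 0.0008065 S between n1,n2
  I1: injects 0.622 A into n1 (from n7)
  Y(R7) = 0.04237 S between n2,n5
  Y(R8) = 0.1206 S between n5,n0
  Y(R9) = 0.0004274 S between n1,n0
  I2: injects 0.00831 A into n5 (from n0)
  Y(R10) = 0.8403 S between n2,n4
  I3: injects 0.51 A into n0 (from n2)
  I4: injects 0.00221 A into n5 (from n2)
  Y(C1) = 0.000 S between n0,n1
  Y(R11) = 0.09174 S between n2,n1
  L1: short n4↔n2 (DC inductor)
  Y(R12) = 0.7634 S between n3,n1
  V1: constraint V(n3)−V(n0) = 7.48
  V2: constraint V(n7)−V(n6) = 15.1
Assemble and solve the 10×10 MNA system:
  V(n1)=7.443  V(n2)=0.4494  V(n3)=7.480  V(n4)=0.4494  V(n5)=-2.737  V(n6)=-30.70  V(n7)=-15.60
  i(L1)=0.000  i(V1)=-0.03943  i(V2)=-0.2043

6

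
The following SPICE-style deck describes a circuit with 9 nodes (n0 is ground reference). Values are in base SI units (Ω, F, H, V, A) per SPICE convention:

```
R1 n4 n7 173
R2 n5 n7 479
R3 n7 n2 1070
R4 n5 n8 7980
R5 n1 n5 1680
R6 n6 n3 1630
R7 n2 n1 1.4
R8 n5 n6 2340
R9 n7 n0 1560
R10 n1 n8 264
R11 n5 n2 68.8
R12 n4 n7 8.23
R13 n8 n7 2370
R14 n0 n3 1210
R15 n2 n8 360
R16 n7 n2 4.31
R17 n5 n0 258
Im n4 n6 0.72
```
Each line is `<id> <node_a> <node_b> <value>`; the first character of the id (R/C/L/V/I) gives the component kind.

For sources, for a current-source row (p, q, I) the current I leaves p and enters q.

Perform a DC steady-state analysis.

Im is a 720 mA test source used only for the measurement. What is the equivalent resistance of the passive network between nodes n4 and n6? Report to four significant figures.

R_eq = 1386. Ω

Element admittances at DC:
  Y(R1) = 0.005780 S between n4,n7
  Y(R2) = 0.002088 S between n5,n7
  Y(R3) = 0.0009346 S between n7,n2
  Y(R4) = 0.0001253 S between n5,n8
  Y(R5) = 0.0005952 S between n1,n5
  Y(R6) = 0.0006135 S between n6,n3
  Y(R7) = 0.7143 S between n2,n1
  Y(R8) = 0.0004274 S between n5,n6
  Y(R9) = 0.0006410 S between n7,n0
  Y(R10) = 0.003788 S between n1,n8
  Y(R11) = 0.01453 S between n5,n2
  Y(R12) = 0.1215 S between n4,n7
  Y(R13) = 0.0004219 S between n8,n7
  Y(R14) = 0.0008264 S between n0,n3
  Y(R15) = 0.002778 S between n2,n8
  Y(R16) = 0.2320 S between n7,n2
  Y(R17) = 0.003876 S between n5,n0
  Im: injects 0.72 A into n6 (from n4)
Assemble and solve the 8×8 MNA system:
  V(n1)=-101.0  V(n2)=-101.0  V(n3)=378.7  V(n4)=-109.1  V(n5)=-63.63  V(n6)=888.8  V(n7)=-103.5  V(n8)=-100.5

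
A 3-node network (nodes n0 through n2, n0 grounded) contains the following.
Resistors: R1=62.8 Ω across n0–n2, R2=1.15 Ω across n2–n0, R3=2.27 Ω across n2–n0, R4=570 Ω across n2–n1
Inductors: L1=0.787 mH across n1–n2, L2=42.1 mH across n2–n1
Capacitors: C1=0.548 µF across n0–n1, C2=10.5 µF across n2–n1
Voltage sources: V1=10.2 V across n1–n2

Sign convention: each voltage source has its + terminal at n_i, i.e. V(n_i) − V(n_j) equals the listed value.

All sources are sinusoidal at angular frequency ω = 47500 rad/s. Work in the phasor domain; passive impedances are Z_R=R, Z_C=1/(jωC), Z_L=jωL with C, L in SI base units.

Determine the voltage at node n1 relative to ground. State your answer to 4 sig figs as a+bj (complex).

10.20-0.2002j V

MNA unknowns: 2 node voltages V₁..V_2 plus 1 source current (V1)
R1: Y=0.01592+0.000j on G[0,2]
L1: Y=0.000-0.02675j on G[1,2]
C1: Y=0.000+0.02603j on G[0,1]
R2: Y=0.8696+0.000j on G[2,0]
C2: Y=0.000+0.4987j on G[2,1]
L2: Y=0.000-0.0005001j on G[2,1]
R3: Y=0.4405+0.000j on G[2,0]
R4: Y=0.001754+0.000j on G[2,1]
V1: row V1−V2=10.2, i_V1 at 1,2
solve → V1=10.20-0.2002j, V2=-0.003929-0.2002j
aux → i_V1=-0.02310-5.075j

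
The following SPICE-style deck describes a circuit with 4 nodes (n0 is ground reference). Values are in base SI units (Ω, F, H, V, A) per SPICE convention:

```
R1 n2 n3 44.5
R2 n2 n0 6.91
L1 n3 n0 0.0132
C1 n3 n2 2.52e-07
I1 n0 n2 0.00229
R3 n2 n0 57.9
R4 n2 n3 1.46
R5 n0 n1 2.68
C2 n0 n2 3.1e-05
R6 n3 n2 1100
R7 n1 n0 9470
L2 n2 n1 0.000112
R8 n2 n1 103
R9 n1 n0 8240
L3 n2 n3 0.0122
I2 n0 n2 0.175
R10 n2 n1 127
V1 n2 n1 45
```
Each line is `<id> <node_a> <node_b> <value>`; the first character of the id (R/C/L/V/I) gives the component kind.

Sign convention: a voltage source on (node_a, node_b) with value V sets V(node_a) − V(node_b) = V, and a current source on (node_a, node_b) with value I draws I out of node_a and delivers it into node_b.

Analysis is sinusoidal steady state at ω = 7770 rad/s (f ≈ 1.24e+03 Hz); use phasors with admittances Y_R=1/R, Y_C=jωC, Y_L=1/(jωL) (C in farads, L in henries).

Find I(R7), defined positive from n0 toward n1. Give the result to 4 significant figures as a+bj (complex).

0.001929+0.001218j A

MNA unknowns: 3 node voltages V₁..V_3 plus 1 source current (V1)
R1: Y=0.02247+0.000j on G[2,3]
R2: Y=0.1447+0.000j on G[2,0]
L1: Y=0.000-0.009750j on G[3,0]
C1: Y=0.000+0.001958j on G[3,2]
I1: z[0]−=0.00229, z[2]+=0.00229
R3: Y=0.01727+0.000j on G[2,0]
R4: Y=0.6849+0.000j on G[2,3]
R5: Y=0.3731+0.000j on G[0,1]
C2: Y=0.000+0.2409j on G[0,2]
R6: Y=0.0009091+0.000j on G[3,2]
R7: Y=0.0001056+0.000j on G[1,0]
L2: Y=0.000-1.149j on G[2,1]
R8: Y=0.009709+0.000j on G[2,1]
R9: Y=0.0001214+0.000j on G[1,0]
L3: Y=0.000-0.01055j on G[2,3]
I2: z[0]−=0.175, z[2]+=0.175
R10: Y=0.007874+0.000j on G[2,1]
V1: row V2−V1=45, i_V1 at 2,1
solve → V1=-18.27-11.54j, V2=26.73-11.54j, V3=26.88-11.16j
aux → i_V1=-7.613+47.40j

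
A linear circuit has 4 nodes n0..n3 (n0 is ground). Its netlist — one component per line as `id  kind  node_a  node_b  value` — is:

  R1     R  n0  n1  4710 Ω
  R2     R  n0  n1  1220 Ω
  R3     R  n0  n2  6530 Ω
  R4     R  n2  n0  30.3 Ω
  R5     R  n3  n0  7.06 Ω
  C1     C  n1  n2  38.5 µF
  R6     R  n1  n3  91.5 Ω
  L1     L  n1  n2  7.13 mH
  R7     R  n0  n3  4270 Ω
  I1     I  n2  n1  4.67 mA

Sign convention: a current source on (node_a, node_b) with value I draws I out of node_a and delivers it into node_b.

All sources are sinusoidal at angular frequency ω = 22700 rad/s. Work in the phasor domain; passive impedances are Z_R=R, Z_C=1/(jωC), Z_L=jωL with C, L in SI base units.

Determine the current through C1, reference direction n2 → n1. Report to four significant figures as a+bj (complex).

Apply KCL at each of the 3 non-ground nodes and solve the resulting linear system.
Node n1: branches {R1, R2, C1, R6, L1, I1} → V_1 = 3.877e-05-0.004024j
Node n2: branches {R3, R4, C1, L1, I1} → V_2 = -1.307e-05+0.001357j
Node n3: branches {R5, R6, R7} → V_3 = 2.773e-06-0.0002878j

-0.004703-4.531e-05j A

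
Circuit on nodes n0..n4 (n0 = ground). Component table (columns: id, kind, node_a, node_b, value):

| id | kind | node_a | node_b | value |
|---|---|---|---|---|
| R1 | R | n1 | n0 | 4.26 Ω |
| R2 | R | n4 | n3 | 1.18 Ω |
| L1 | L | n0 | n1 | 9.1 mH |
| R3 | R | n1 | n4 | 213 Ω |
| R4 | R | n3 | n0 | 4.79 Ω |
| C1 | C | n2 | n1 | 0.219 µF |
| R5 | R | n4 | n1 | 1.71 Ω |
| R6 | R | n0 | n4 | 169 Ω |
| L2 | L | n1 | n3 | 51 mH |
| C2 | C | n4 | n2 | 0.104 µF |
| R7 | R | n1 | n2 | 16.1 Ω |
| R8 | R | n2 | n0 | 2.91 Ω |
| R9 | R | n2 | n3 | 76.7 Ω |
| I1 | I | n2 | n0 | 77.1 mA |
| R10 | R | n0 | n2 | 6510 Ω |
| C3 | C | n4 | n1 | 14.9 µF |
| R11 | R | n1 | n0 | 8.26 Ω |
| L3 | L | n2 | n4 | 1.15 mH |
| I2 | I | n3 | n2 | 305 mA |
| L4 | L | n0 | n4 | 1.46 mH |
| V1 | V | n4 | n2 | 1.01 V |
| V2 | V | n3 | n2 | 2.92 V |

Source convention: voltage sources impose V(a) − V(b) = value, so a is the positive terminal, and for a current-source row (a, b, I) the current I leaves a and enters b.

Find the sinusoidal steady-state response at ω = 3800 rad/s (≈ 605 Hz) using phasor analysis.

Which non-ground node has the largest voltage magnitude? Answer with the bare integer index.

Element admittances at ω=3800 rad/s:
  Y(R1) = 0.2347+0.000j S between n1,n0
  Y(R2) = 0.8475+0.000j S between n4,n3
  Y(L1) = 0.000-0.02892j S between n0,n1
  Y(R3) = 0.004695+0.000j S between n1,n4
  Y(R4) = 0.2088+0.000j S between n3,n0
  Y(C1) = 0.000+0.0008322j S between n2,n1
  Y(R5) = 0.5848+0.000j S between n4,n1
  Y(R6) = 0.005917+0.000j S between n0,n4
  Y(L2) = 0.000-0.005160j S between n1,n3
  Y(C2) = 0.000+0.0003952j S between n4,n2
  Y(R7) = 0.06211+0.000j S between n1,n2
  Y(R8) = 0.3436+0.000j S between n2,n0
  Y(R9) = 0.01304+0.000j S between n2,n3
  I1: injects 0.0771 A into n0 (from n2)
  Y(R10) = 0.0001536+0.000j S between n0,n2
  Y(C3) = 0.000+0.05662j S between n4,n1
  Y(R11) = 0.1211+0.000j S between n1,n0
  Y(L3) = 0.000-0.2288j S between n2,n4
  I2: injects 0.305 A into n2 (from n3)
  Y(L4) = 0.000-0.1802j S between n0,n4
  V1: constraint V(n4)−V(n2) = 1.01
  V2: constraint V(n3)−V(n2) = 2.92
Assemble and solve the 6×6 MNA system:
  V(n1)=-0.1441-0.03214j  V(n2)=-1.138-0.02820j  V(n3)=1.782-0.02820j  V(n4)=-0.1277-0.02820j
  i(V1)=1.615+0.2046j  i(V2)=-2.334+0.01583j

3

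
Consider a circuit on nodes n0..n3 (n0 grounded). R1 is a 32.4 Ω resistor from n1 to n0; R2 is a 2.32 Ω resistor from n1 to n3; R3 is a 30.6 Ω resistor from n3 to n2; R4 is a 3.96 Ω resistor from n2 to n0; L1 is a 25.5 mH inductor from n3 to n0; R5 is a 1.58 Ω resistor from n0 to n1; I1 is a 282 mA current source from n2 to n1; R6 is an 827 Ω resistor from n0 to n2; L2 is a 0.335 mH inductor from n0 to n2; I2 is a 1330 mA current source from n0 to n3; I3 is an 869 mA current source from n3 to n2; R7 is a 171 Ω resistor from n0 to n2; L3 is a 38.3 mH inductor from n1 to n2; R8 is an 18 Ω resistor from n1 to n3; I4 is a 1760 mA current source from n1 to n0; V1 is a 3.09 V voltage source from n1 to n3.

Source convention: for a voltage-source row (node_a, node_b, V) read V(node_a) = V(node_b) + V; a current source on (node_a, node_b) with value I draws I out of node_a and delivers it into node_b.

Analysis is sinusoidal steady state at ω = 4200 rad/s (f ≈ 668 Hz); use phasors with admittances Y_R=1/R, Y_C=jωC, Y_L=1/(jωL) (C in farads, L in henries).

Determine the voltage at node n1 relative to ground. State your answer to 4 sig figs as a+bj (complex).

-1.300-0.04728j V

MNA unknowns: 3 node voltages V₁..V_3 plus 1 source current (V1)
R1: Y=0.03086+0.000j on G[1,0]
R2: Y=0.4310+0.000j on G[1,3]
R3: Y=0.03268+0.000j on G[3,2]
R4: Y=0.2525+0.000j on G[2,0]
L1: Y=0.000-0.009337j on G[3,0]
R5: Y=0.6329+0.000j on G[0,1]
I1: z[2]−=0.282, z[1]+=0.282
R6: Y=0.001209+0.000j on G[0,2]
L2: Y=0.000-0.7107j on G[0,2]
I2: z[0]−=1.33, z[3]+=1.33
I3: z[3]−=0.869, z[2]+=0.869
R7: Y=0.005848+0.000j on G[0,2]
L3: Y=0.000-0.006217j on G[1,2]
R8: Y=0.05556+0.000j on G[1,3]
I4: z[1]−=1.76, z[0]+=1.76
V1: row V1−V3=3.09, i_V1 at 1,3
solve → V1=-1.300-0.04728j, V2=0.2083+0.5333j, V3=-4.390-0.04728j
aux → i_V1=-2.115+0.02201j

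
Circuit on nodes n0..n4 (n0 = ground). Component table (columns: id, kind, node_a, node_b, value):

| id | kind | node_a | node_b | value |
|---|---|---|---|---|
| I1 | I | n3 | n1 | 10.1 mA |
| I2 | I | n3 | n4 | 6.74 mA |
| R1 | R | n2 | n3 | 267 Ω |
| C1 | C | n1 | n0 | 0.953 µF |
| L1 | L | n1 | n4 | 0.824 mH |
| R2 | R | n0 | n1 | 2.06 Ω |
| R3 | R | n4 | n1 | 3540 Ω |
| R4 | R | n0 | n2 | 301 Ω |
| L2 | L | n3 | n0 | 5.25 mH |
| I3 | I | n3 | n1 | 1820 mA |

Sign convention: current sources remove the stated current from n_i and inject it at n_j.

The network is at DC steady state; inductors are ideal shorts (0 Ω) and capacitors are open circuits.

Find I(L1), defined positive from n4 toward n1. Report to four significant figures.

MNA unknowns: 4 node voltages V₁..V_4 plus 2 source currents (L1, L2)
I1: z[3]−=0.0101, z[1]+=0.0101
I2: z[3]−=0.00674, z[4]+=0.00674
R1: Y=0.003745 on G[2,3]
C1: Y=0.000 on G[1,0]
L1: row V1−V4=0, i_L1 at 1,4
R2: Y=0.4854 on G[0,1]
R3: Y=0.0002825 on G[4,1]
R4: Y=0.003322 on G[0,2]
L2: row V3−V0=0, i_L2 at 3,0
I3: z[3]−=1.82, z[1]+=1.82
solve → V1=3.784, V2=0.000, V3=0.000, V4=3.784
aux → i_L1=-0.006740, i_L2=-1.837

0.006740 A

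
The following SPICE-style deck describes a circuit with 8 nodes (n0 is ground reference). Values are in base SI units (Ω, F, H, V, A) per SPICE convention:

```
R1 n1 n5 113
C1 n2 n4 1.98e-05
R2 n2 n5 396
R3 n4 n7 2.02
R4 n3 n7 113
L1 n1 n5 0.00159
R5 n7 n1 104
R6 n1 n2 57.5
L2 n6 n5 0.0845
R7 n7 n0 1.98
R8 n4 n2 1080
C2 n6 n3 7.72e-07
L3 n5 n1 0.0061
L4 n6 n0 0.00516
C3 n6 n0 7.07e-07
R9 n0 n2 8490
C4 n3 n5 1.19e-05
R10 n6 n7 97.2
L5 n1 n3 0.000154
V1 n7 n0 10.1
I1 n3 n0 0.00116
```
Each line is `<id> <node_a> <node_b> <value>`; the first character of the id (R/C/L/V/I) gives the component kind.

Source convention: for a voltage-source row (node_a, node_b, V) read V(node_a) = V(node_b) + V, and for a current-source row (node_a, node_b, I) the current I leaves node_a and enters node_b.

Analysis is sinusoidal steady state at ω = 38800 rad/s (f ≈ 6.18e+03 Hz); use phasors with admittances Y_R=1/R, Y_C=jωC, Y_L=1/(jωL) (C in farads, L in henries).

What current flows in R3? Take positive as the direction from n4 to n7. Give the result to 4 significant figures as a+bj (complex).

-0.01023-0.05665j A

Element admittances at ω=38800 rad/s:
  Y(R1) = 0.008850+0.000j S between n1,n5
  Y(C1) = 0.000+0.7682j S between n2,n4
  Y(R2) = 0.002525+0.000j S between n2,n5
  Y(R3) = 0.4950+0.000j S between n4,n7
  Y(R4) = 0.008850+0.000j S between n3,n7
  Y(L1) = 0.000-0.01621j S between n1,n5
  Y(R5) = 0.009615+0.000j S between n7,n1
  Y(R6) = 0.01739+0.000j S between n1,n2
  Y(L2) = 0.000-0.0003050j S between n6,n5
  Y(R7) = 0.5051+0.000j S between n7,n0
  Y(R8) = 0.0009259+0.000j S between n4,n2
  Y(C2) = 0.000+0.02995j S between n6,n3
  Y(L3) = 0.000-0.004225j S between n5,n1
  Y(L4) = 0.000-0.004995j S between n6,n0
  Y(C3) = 0.000+0.02743j S between n6,n0
  Y(R9) = 0.0001178+0.000j S between n0,n2
  Y(C4) = 0.000+0.4617j S between n3,n5
  Y(R10) = 0.01029+0.000j S between n6,n7
  Y(L5) = 0.000-0.1674j S between n1,n3
  V1: constraint V(n7)−V(n0) = 10.1
  I1: injects 0.00116 A into n0 (from n3)
Assemble and solve the 8×8 MNA system:
  V(n1)=9.495-2.934j  V(n2)=10.01-0.1012j  V(n3)=9.899-3.033j  V(n4)=10.08-0.1144j  V(n5)=9.939-3.030j  V(n6)=6.130-2.511j  V(n7)=10.10+0.000j
  i(V1)=-5.160-0.1375j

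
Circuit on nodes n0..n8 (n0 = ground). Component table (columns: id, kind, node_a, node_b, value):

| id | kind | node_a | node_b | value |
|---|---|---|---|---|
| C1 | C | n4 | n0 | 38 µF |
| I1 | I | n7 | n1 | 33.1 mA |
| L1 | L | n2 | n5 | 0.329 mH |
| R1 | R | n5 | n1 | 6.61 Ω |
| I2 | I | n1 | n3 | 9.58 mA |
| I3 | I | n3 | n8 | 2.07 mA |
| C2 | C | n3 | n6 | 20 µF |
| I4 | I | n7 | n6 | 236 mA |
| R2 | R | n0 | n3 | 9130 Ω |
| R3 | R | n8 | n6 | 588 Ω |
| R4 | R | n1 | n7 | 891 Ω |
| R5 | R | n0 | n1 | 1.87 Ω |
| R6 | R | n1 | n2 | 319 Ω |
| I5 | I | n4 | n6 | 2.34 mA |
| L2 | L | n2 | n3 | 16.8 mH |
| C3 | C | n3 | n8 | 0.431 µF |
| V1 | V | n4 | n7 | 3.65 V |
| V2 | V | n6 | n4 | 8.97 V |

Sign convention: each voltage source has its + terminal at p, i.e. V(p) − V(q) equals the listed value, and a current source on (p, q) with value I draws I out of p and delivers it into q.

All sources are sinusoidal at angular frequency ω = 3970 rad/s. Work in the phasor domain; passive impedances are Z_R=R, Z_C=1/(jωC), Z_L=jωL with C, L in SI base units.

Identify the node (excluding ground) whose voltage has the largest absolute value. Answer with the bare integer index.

Apply KCL at each of the 8 non-ground nodes and solve the resulting linear system.
Node n1: branches {I1, R1, I2, R4, R5, R6} → V_1 = 0.09826-0.3303j
Node n2: branches {L1, R6, L2} → V_2 = 0.5275-1.440j
Node n3: branches {I2, I3, C2, R2, L2, C3} → V_3 = 12.36+0.6890j
Node n4: branches {C1, I5, V1, V2} → V_4 = 1.170+0.3573j
Node n5: branches {L1, R1} → V_5 = 0.3004-1.480j
Node n6: branches {C2, I4, R3, I5, V2} → V_6 = 10.14+0.3573j
Node n7: branches {I1, I4, R4, V1} → V_7 = -2.480+0.3573j
Node n8: branches {I3, R3, C3} → V_8 = 11.70+1.025j
Source currents: i(V1)=0.2662+0.0007717j, i(V2)=0.2146+0.1773j

3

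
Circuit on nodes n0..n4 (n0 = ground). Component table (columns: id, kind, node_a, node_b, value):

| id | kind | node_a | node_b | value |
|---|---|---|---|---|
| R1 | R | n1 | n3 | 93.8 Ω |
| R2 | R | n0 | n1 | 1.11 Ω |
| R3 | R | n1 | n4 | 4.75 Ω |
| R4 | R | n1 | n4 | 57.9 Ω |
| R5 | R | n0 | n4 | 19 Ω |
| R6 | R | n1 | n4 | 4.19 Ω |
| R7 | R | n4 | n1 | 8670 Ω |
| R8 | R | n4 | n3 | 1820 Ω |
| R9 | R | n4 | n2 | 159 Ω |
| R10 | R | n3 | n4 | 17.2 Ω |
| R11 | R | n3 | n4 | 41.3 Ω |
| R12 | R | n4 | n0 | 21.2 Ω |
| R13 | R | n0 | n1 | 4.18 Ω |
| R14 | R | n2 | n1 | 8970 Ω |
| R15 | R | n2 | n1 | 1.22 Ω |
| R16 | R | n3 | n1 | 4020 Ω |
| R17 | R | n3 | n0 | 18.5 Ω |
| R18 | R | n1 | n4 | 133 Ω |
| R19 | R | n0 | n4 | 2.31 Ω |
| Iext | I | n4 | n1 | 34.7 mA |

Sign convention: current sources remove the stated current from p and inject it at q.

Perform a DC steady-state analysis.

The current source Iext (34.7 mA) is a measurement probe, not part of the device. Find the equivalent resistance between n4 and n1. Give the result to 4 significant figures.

MNA unknowns: 4 node voltages V₁..V_4
R1: Y=0.01066 on G[1,3]
R2: Y=0.9009 on G[0,1]
R3: Y=0.2105 on G[1,4]
R4: Y=0.01727 on G[1,4]
R5: Y=0.05263 on G[0,4]
R6: Y=0.2387 on G[1,4]
R7: Y=0.0001153 on G[4,1]
R8: Y=0.0005495 on G[4,3]
R9: Y=0.006289 on G[4,2]
R10: Y=0.05814 on G[3,4]
R11: Y=0.02421 on G[3,4]
R12: Y=0.04717 on G[4,0]
R13: Y=0.2392 on G[0,1]
R14: Y=0.0001115 on G[2,1]
R15: Y=0.8197 on G[2,1]
R16: Y=0.0002488 on G[3,1]
R17: Y=0.05405 on G[3,0]
R18: Y=0.007519 on G[1,4]
R19: Y=0.4329 on G[0,4]
Iext: z[4]−=0.0347, z[1]+=0.0347
solve → V1=0.01325, V2=0.01294, V3=-0.01412, V4=-0.02692

R_eq = 1.158 Ω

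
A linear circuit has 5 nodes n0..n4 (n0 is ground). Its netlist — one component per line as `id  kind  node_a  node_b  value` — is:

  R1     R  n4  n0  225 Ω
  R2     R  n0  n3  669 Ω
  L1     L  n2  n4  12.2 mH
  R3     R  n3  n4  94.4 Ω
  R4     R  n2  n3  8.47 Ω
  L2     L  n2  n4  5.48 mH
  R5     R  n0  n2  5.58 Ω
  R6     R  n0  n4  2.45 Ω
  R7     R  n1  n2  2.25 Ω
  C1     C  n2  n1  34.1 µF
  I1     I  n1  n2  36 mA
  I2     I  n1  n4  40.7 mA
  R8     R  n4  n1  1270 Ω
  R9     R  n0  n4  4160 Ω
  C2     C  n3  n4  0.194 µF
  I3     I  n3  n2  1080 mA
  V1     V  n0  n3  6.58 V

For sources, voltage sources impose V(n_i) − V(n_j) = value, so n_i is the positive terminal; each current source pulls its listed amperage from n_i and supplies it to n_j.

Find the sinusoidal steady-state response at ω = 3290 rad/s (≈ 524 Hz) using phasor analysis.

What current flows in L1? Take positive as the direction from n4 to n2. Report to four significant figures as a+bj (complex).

-0.009143+0.01943j A

Apply KCL at each of the 4 non-ground nodes and solve the resulting linear system.
Node n1: branches {R7, C1, I1, I2, R8} → V_1 = 0.6185+0.2503j
Node n2: branches {L1, R4, L2, R5, R7, C1, I1, I3} → V_2 = 0.7820+0.2098j
Node n3: branches {R2, R3, R4, C2, I3, V1} → V_3 = -6.580+0.000j
Node n4: branches {R1, L1, R3, L2, R6, I2, R8, R9, C2} → V_4 = 0.002079-0.1572j
Source currents: i(V1)=0.1312-0.02730j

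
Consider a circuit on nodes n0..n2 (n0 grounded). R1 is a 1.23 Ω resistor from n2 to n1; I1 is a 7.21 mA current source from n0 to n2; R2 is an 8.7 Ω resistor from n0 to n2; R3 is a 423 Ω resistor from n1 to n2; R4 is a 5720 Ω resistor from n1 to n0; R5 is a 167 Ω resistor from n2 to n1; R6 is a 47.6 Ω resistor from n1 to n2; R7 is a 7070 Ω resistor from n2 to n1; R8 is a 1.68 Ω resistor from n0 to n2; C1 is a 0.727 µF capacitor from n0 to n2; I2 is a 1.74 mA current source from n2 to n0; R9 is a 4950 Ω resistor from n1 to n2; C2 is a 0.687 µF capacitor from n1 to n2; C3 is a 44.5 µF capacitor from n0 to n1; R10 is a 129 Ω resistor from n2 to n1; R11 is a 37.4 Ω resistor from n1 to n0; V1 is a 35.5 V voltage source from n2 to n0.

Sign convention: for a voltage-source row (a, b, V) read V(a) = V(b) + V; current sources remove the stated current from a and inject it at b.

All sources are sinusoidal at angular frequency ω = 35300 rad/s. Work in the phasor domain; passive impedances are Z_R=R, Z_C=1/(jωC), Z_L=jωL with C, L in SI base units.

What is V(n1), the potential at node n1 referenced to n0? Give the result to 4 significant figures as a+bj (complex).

Apply KCL at each of the 2 non-ground nodes and solve the resulting linear system.
Node n1: branches {R1, R3, R4, R5, R6, R7, R9, C2, C3, R10, R11} → V_1 = 8.407-14.30j
Node n2: branches {R1, I1, R2, R3, R5, R6, R7, R8, C1, I2, R9, C2, R10, V1} → V_2 = 35.50+0.000j
Source currents: i(V1)=-47.90-13.73j

8.407-14.30j V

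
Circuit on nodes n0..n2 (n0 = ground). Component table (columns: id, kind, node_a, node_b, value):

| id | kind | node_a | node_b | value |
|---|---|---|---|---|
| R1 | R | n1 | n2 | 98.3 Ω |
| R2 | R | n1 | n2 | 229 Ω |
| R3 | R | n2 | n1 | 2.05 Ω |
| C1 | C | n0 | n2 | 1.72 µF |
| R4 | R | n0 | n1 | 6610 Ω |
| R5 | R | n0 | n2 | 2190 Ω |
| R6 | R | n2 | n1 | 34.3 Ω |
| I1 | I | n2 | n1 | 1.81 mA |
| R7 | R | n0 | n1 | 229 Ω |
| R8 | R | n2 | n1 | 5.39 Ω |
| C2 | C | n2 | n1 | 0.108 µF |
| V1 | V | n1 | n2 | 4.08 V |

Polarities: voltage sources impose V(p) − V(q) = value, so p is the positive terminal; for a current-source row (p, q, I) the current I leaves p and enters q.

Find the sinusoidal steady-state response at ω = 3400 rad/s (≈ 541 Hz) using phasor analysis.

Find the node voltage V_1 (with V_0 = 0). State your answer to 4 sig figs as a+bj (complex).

2.524+1.829j V

Element admittances at ω=3400 rad/s:
  Y(R1) = 0.01017+0.000j S between n1,n2
  Y(R2) = 0.004367+0.000j S between n1,n2
  Y(R3) = 0.4878+0.000j S between n2,n1
  Y(C1) = 0.000+0.005848j S between n0,n2
  Y(R4) = 0.0001513+0.000j S between n0,n1
  Y(R5) = 0.0004566+0.000j S between n0,n2
  Y(R6) = 0.02915+0.000j S between n2,n1
  I1: injects 0.00181 A into n1 (from n2)
  Y(R7) = 0.004367+0.000j S between n0,n1
  Y(R8) = 0.1855+0.000j S between n2,n1
  Y(C2) = 0.000+0.0003672j S between n2,n1
  V1: constraint V(n1)−V(n2) = 4.08
Assemble and solve the 3×3 MNA system:
  V(n1)=2.524+1.829j  V(n2)=-1.556+1.829j
  i(V1)=-2.935-0.009761j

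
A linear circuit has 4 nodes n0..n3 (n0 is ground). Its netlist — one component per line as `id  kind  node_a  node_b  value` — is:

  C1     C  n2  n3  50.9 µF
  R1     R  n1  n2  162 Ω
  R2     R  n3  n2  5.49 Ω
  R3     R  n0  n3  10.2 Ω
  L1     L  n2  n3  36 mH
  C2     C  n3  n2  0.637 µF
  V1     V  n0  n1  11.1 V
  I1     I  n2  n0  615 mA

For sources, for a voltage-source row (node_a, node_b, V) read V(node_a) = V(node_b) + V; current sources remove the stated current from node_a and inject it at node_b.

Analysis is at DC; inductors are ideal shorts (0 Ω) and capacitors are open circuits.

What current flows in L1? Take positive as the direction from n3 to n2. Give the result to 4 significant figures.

0.6430 A

MNA unknowns: 3 node voltages V₁..V_3 plus 2 source currents (L1, V1)
C1: Y=0.000 on G[2,3]
R1: Y=0.006173 on G[1,2]
R2: Y=0.1821 on G[3,2]
R3: Y=0.09804 on G[0,3]
L1: row V2−V3=0, i_L1 at 2,3
C2: Y=0.000 on G[3,2]
V1: row V0−V1=11.1, i_V1 at 0,1
I1: z[2]−=0.615, z[0]+=0.615
solve → V1=-11.10, V2=-6.559, V3=-6.559
aux → i_L1=-0.6430, i_V1=-0.02803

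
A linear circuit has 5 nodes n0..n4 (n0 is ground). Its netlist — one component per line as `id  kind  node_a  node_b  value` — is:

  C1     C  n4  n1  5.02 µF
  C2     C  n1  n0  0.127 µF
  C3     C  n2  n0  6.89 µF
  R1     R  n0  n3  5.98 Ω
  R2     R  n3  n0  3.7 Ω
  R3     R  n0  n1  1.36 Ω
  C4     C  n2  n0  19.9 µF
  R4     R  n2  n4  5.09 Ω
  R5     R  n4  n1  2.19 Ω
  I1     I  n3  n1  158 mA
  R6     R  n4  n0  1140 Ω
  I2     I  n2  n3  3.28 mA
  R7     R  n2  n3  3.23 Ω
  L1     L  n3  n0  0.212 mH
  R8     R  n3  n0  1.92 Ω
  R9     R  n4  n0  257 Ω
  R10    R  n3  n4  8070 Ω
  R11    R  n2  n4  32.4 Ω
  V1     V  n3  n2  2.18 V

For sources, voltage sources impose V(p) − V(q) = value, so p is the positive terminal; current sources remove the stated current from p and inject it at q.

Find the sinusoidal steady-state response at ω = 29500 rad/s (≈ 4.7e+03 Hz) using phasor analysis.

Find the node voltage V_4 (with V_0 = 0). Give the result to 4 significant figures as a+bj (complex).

Element admittances at ω=29500 rad/s:
  Y(C1) = 0.000+0.1481j S between n4,n1
  Y(C2) = 0.000+0.003747j S between n1,n0
  Y(C3) = 0.000+0.2033j S between n2,n0
  Y(R1) = 0.1672+0.000j S between n0,n3
  Y(R2) = 0.2703+0.000j S between n3,n0
  Y(R3) = 0.7353+0.000j S between n0,n1
  Y(C4) = 0.000+0.5870j S between n2,n0
  Y(R4) = 0.1965+0.000j S between n2,n4
  Y(R5) = 0.4566+0.000j S between n4,n1
  I1: injects 0.158 A into n1 (from n3)
  Y(R6) = 0.0008772+0.000j S between n4,n0
  I2: injects 0.00328 A into n3 (from n2)
  Y(R7) = 0.3096+0.000j S between n2,n3
  Y(L1) = 0.000-0.1599j S between n3,n0
  Y(R8) = 0.5208+0.000j S between n3,n0
  Y(R9) = 0.003891+0.000j S between n4,n0
  Y(R10) = 0.0001239+0.000j S between n3,n4
  Y(R11) = 0.03086+0.000j S between n2,n4
  V1: constraint V(n3)−V(n2) = 2.18
Assemble and solve the 5×5 MNA system:
  V(n1)=-0.07621+0.1730j  V(n2)=-1.374+1.132j  V(n3)=0.8061+1.132j  V(n4)=-0.4201+0.5625j
  i(V1)=-1.783-0.9563j

-0.4201+0.5625j V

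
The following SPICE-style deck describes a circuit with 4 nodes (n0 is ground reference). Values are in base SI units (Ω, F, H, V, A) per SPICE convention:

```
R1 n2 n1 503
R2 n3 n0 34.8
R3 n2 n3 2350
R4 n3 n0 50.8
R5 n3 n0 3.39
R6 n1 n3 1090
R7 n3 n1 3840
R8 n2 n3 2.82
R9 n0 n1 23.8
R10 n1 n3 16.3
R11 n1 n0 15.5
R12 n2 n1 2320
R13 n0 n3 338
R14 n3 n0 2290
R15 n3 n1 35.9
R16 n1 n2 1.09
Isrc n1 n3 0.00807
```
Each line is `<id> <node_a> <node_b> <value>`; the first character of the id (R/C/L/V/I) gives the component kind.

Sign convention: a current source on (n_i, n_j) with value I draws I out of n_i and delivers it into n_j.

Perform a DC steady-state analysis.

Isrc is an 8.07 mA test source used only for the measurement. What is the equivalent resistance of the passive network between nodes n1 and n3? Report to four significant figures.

MNA unknowns: 3 node voltages V₁..V_3
R1: Y=0.001988 on G[2,1]
R2: Y=0.02874 on G[3,0]
R3: Y=0.0004255 on G[2,3]
R4: Y=0.01969 on G[3,0]
R5: Y=0.2950 on G[3,0]
R6: Y=0.0009174 on G[1,3]
R7: Y=0.0002604 on G[3,1]
R8: Y=0.3546 on G[2,3]
R9: Y=0.04202 on G[0,1]
R10: Y=0.06135 on G[1,3]
R11: Y=0.06452 on G[1,0]
R12: Y=0.0004310 on G[2,1]
R13: Y=0.002959 on G[0,3]
R14: Y=0.0004367 on G[3,0]
R15: Y=0.02786 on G[3,1]
R16: Y=0.9174 on G[1,2]
Isrc: z[1]−=0.00807, z[3]+=0.00807
solve → V1=-0.01442, V2=-0.009172, V3=0.004430

R_eq = 2.336 Ω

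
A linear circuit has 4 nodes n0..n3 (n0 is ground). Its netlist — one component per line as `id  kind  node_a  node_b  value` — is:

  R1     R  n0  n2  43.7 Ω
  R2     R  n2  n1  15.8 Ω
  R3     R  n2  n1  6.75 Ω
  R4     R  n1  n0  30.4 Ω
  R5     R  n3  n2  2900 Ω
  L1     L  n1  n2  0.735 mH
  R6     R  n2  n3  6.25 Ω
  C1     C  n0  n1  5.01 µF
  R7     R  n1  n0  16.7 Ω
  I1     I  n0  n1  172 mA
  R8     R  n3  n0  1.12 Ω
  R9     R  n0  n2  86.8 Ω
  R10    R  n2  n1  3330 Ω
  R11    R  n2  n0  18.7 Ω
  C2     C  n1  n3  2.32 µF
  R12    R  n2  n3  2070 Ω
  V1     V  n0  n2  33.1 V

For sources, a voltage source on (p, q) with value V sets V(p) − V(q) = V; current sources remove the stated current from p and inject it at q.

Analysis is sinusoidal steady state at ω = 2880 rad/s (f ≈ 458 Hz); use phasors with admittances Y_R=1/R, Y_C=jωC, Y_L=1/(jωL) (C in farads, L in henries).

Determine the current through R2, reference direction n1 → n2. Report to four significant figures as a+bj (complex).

0.1469+0.3558j A

Apply KCL at each of the 3 non-ground nodes and solve the resulting linear system.
Node n1: branches {R2, R3, R4, L1, C1, R7, I1, R10, C2} → V_1 = -30.78+5.622j
Node n2: branches {R1, R2, R3, R5, L1, R6, R9, R10, R11, R12, V1} → V_2 = -33.10+0.000j
Node n3: branches {R5, R6, R8, C2, R12} → V_3 = -5.089-0.1629j
Source currents: i(V1)=-10.56-0.06797j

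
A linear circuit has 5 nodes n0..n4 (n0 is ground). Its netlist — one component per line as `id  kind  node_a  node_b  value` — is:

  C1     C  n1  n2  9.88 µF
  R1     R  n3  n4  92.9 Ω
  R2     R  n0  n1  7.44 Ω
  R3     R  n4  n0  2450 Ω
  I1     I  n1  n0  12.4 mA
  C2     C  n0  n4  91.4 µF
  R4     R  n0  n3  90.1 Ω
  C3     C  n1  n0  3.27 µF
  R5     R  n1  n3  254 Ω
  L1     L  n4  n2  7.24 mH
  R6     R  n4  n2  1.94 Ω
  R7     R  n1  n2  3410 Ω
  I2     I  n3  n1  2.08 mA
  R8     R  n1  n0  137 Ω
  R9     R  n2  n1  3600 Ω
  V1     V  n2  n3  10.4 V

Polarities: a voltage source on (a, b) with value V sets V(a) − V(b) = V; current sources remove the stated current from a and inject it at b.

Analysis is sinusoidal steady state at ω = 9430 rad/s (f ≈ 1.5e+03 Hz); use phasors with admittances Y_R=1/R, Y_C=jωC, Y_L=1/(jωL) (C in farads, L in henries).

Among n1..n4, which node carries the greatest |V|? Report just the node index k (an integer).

MNA unknowns: 4 node voltages V₁..V_4 plus 1 source current (V1)
C1: Y=0.000+0.09317j on G[1,2]
R1: Y=0.01076+0.000j on G[3,4]
R2: Y=0.1344+0.000j on G[0,1]
R3: Y=0.0004082+0.000j on G[4,0]
I1: z[1]−=0.0124, z[0]+=0.0124
C2: Y=0.000+0.8619j on G[0,4]
R4: Y=0.01110+0.000j on G[0,3]
C3: Y=0.000+0.03084j on G[1,0]
R5: Y=0.003937+0.000j on G[1,3]
L1: Y=0.000-0.01465j on G[4,2]
R6: Y=0.5155+0.000j on G[4,2]
R7: Y=0.0002933+0.000j on G[1,2]
I2: z[3]−=0.00208, z[1]+=0.00208
R8: Y=0.007299+0.000j on G[1,0]
R9: Y=0.0002778+0.000j on G[2,1]
V1: row V2−V3=10.4, i_V1 at 2,3
solve → V1=-0.01410+0.2500j, V2=0.3821-0.1769j, V3=-10.02-0.1769j, V4=-0.03825-0.1259j
aux → i_V1=-0.2559-0.004194j

3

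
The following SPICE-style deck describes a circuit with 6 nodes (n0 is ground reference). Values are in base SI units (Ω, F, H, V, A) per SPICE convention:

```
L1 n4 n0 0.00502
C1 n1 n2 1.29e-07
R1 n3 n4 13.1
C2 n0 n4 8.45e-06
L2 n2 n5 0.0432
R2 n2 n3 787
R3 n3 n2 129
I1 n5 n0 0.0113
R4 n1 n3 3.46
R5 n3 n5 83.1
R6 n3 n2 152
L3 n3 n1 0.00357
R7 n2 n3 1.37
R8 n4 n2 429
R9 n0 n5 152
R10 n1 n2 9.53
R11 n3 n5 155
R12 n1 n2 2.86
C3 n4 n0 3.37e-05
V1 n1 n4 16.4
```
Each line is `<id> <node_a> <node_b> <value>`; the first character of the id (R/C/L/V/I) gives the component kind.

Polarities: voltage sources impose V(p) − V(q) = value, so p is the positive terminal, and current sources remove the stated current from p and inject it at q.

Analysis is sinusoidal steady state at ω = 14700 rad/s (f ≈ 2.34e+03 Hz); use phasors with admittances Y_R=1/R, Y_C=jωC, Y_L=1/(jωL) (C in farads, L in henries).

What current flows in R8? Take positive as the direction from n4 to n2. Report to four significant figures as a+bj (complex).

-0.03514+6.784e-05j A

Apply KCL at each of the 5 non-ground nodes and solve the resulting linear system.
Node n1: branches {C1, R4, L3, R10, R12, V1} → V_1 = 16.40+0.1286j
Node n2: branches {C1, L2, R2, R3, R6, R7, R8, R10, R12} → V_2 = 15.08+0.09952j
Node n3: branches {R1, R2, R3, R4, R5, R6, L3, R7, R11} → V_3 = 14.32+0.06787j
Node n4: branches {L1, R1, C2, R8, C3, V1} → V_4 = 0.002830+0.1286j
Node n5: branches {L2, I1, R5, R9, R11} → V_5 = 10.13-0.2607j
Source currents: i(V1)=-1.206+0.006421j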